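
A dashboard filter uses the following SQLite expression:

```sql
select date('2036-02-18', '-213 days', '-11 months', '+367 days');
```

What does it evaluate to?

Applying '-213 days' to 2036-02-18: counting 213 days back gives 2035-07-20.
Adding -11 months to 2035-07-20 gives 2034-08-20.
Applying '+367 days' to 2034-08-20: counting 367 days forward gives 2035-08-22.

2035-08-22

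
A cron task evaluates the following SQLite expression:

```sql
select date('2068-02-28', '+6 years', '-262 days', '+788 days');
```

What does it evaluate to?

2075-08-08

Adding +6 years to 2068-02-28 gives 2074-02-28.
Applying '-262 days' to 2074-02-28: counting 262 days back gives 2073-06-11.
Applying '+788 days' to 2073-06-11: counting 788 days forward gives 2075-08-08.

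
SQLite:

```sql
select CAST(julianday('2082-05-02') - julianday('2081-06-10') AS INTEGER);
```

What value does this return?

20 days remain in June 2081 after the 10th (30 − 10).
Full months from July 2081 through April 2082 contribute their day counts.
Then 2 days into May 2082.
Total: 20 + 31 + 31 + 30 + 31 + 30 + 31 + 31 + 28 + 31 + 30 + 2 = 326.

326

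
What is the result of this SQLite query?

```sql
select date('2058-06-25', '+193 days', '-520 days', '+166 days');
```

Applying '+193 days' to 2058-06-25: counting 193 days forward gives 2059-01-04.
Applying '-520 days' to 2059-01-04: counting 520 days back gives 2057-08-02.
Applying '+166 days' to 2057-08-02: counting 166 days forward gives 2058-01-15.

2058-01-15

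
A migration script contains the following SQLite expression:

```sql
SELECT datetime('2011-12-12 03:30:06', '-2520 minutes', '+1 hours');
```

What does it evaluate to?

2011-12-10 10:30:06

2520 minutes = 42h 0m; -2520 minutes from 2011-12-12 03:30:06 is 2011-12-10 09:30:06 (crosses midnight).
+1 hours from 2011-12-10 09:30:06 is 2011-12-10 10:30:06.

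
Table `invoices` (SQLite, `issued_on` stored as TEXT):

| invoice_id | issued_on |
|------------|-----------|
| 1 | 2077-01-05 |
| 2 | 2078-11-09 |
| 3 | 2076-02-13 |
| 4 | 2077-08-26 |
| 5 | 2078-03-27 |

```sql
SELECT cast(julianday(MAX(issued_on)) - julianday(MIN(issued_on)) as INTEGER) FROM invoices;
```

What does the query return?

1000

MIN = 2076-02-13, MAX = 2078-11-09.
16 days remain in February 2076 after the 13th (29 − 13).
Full months from March 2076 through October 2078 contribute their day counts.
Then 9 days into November 2078.
Total: 16 + 31 + 30 + 31 + 30 + 31 + 31 + 30 + 31 + 30 + 31 + 31 + 28 + 31 + 30 + 31 + 30 + 31 + 31 + 30 + 31 + 30 + 31 + 31 + 28 + 31 + 30 + 31 + 30 + 31 + 31 + 30 + 31 + 9 = 1000.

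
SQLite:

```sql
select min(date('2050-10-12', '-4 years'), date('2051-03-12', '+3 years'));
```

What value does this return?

2046-10-12

date('2050-10-12', '-4 years') → 2046-10-12.
date('2051-03-12', '+3 years') → 2054-03-12.
Earlier of the two is 2046-10-12.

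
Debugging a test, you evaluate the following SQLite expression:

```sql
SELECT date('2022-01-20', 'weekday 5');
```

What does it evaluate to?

`weekday 5` advances to the next Friday; 2022-01-20 is a Thursday, so it moves forward to 2022-01-21.

2022-01-21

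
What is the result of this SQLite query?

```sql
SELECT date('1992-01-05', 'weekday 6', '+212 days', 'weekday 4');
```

1992-08-13

`weekday 6` advances to the next Saturday; 1992-01-05 is a Sunday, so it moves forward to 1992-01-11.
Applying '+212 days' to 1992-01-11: counting 212 days forward gives 1992-08-10.
`weekday 4` advances to the next Thursday; 1992-08-10 is a Monday, so it moves forward to 1992-08-13.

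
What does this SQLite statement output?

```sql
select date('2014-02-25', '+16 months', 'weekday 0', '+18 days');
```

2015-07-16

Adding +16 months to 2014-02-25 gives 2015-06-25.
`weekday 0` advances to the next Sunday; 2015-06-25 is a Thursday, so it moves forward to 2015-06-28.
June 2015 has 30 days; 2 remain after the 28th, so 3 days reach 2015-07-01.
Advancing 15 more days within July lands on 2015-07-16.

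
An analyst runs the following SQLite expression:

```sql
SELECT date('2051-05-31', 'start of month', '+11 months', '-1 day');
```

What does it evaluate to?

2052-03-31

`start of month` rewinds 2051-05-31 to 2051-05-01.
Adding +11 months to 2051-05-01 gives 2052-04-01.
Going back 1 day from 2052-04-01 reaches 2052-03-31 (last day of March, 31 days).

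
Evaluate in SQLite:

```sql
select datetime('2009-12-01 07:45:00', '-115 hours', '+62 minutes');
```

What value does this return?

2009-11-26 13:47:00

-115 hours from 2009-12-01 07:45:00 is 2009-11-26 12:45:00 (crosses midnight).
62 minutes = 1h 2m; +62 minutes from 2009-11-26 12:45:00 is 2009-11-26 13:47:00.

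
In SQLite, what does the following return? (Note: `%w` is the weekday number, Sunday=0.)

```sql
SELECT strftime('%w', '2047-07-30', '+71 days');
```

First apply '+71 days': 2047-07-30 → 2047-10-09.
2047-10-09 is a Wednesday; with Sunday=0 that is 3.

3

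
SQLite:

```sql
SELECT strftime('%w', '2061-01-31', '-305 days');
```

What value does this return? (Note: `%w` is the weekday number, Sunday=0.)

4

First apply '-305 days': 2061-01-31 → 2060-04-01.
2060-04-01 is a Thursday; with Sunday=0 that is 4.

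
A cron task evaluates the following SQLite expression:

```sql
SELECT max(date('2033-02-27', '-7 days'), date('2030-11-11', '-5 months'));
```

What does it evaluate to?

2033-02-20

date('2033-02-27', '-7 days') → 2033-02-20.
date('2030-11-11', '-5 months') → 2030-06-11.
Later of the two is 2033-02-20.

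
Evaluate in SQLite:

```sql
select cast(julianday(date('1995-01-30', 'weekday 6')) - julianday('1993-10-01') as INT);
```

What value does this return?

491

`weekday 6` advances to the next Saturday; 1995-01-30 is a Monday, so it moves forward to 1995-02-04.
30 days remain in October 1993 after the 1st (31 − 1).
Full months from November 1993 through January 1995 contribute their day counts.
Then 4 days into February 1995.
Total: 30 + 30 + 31 + 31 + 28 + 31 + 30 + 31 + 30 + 31 + 31 + 30 + 31 + 30 + 31 + 31 + 4 = 491.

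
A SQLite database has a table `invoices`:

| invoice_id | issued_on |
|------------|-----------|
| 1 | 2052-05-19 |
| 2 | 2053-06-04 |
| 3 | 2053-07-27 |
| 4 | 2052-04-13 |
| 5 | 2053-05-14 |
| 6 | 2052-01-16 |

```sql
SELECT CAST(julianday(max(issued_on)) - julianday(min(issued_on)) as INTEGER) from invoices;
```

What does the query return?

MIN = 2052-01-16, MAX = 2053-07-27.
15 days remain in January 2052 after the 16th (31 − 16).
Full months from February 2052 through June 2053 contribute their day counts.
Then 27 days into July 2053.
Total: 15 + 29 + 31 + 30 + 31 + 30 + 31 + 31 + 30 + 31 + 30 + 31 + 31 + 28 + 31 + 30 + 31 + 30 + 27 = 558.

558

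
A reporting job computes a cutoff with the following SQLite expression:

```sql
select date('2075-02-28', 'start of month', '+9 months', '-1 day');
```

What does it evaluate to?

2075-10-31

`start of month` rewinds 2075-02-28 to 2075-02-01.
Adding +9 months to 2075-02-01 gives 2075-11-01.
Going back 1 day from 2075-11-01 reaches 2075-10-31 (last day of October, 31 days).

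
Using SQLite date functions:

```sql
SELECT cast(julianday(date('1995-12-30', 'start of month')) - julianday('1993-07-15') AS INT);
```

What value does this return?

`start of month` rewinds 1995-12-30 to 1995-12-01.
16 days remain in July 1993 after the 15th (31 − 15).
Full months from August 1993 through November 1995 contribute their day counts.
Then 1 day into December 1995.
Total: 16 + 31 + 30 + 31 + 30 + 31 + 31 + 28 + 31 + 30 + 31 + 30 + 31 + 31 + 30 + 31 + 30 + 31 + 31 + 28 + 31 + 30 + 31 + 30 + 31 + 31 + 30 + 31 + 30 + 1 = 869.

869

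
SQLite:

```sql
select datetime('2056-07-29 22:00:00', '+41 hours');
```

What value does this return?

+41 hours from 2056-07-29 22:00:00 is 2056-07-31 15:00:00 (crosses midnight).

2056-07-31 15:00:00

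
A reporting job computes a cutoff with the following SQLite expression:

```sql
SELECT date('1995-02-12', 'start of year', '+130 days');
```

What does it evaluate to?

`start of year` rewinds 1995-02-12 to 1995-01-01.
Applying '+130 days' to 1995-01-01: counting 130 days forward gives 1995-05-11.

1995-05-11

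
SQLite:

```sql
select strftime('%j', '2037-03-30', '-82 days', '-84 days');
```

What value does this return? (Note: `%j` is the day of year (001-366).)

289

First apply '-82 days', '-84 days': 2037-03-30 → 2036-10-15.
Day-of-year for 2036-10-15: days since 2036-01-01 inclusive = 289, zero-padded to 289.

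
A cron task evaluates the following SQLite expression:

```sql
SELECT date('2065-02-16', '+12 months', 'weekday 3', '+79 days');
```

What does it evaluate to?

2066-05-07

Adding +12 months to 2065-02-16 gives 2066-02-16.
`weekday 3` advances to the next Wednesday; 2066-02-16 is a Tuesday, so it moves forward to 2066-02-17.
Applying '+79 days' to 2066-02-17: counting 79 days forward gives 2066-05-07.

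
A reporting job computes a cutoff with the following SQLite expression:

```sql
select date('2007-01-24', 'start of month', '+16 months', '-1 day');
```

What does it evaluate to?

`start of month` rewinds 2007-01-24 to 2007-01-01.
Adding +16 months to 2007-01-01 gives 2008-05-01.
Going back 1 day from 2008-05-01 reaches 2008-04-30 (last day of April, 30 days).

2008-04-30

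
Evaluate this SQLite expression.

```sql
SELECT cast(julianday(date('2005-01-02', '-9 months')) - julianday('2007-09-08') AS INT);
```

-1254

Adding -9 months to 2005-01-02 gives 2004-04-02.
28 days remain in April 2004 after the 2nd (30 − 2).
Full months from May 2004 through August 2007 contribute their day counts.
Then 8 days into September 2007.
Total: 28 + 31 + 30 + 31 + 31 + 30 + 31 + 30 + 31 + 31 + 28 + 31 + 30 + 31 + 30 + 31 + 31 + 30 + 31 + 30 + 31 + 31 + 28 + 31 + 30 + 31 + 30 + 31 + 31 + 30 + 31 + 30 + 31 + 31 + 28 + 31 + 30 + 31 + 30 + 31 + 31 + 8 = 1254.
The subtraction is earlier − later, so the result is −1254 → -1254.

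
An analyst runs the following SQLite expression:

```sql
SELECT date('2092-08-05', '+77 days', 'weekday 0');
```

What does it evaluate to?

Applying '+77 days' to 2092-08-05: counting 77 days forward gives 2092-10-21.
`weekday 0` advances to the next Sunday; 2092-10-21 is a Tuesday, so it moves forward to 2092-10-26.

2092-10-26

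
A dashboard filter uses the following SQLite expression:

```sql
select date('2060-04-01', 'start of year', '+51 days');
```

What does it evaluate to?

2060-02-21

`start of year` rewinds 2060-04-01 to 2060-01-01.
Applying '+51 days' to 2060-01-01: counting 51 days forward gives 2060-02-21.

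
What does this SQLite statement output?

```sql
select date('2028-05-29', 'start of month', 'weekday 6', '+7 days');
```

`start of month` rewinds 2028-05-29 to 2028-05-01.
`weekday 6` advances to the next Saturday; 2028-05-01 is a Monday, so it moves forward to 2028-05-06.
Advancing 7 more days within May lands on 2028-05-13.

2028-05-13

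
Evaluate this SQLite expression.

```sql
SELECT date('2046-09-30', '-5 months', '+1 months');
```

Adding -5 months to 2046-09-30 gives 2046-04-30.
Adding +1 month to 2046-04-30 gives 2046-05-30.

2046-05-30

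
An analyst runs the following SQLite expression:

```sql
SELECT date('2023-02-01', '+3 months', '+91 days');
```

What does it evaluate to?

2023-07-31

Adding +3 months to 2023-02-01 gives 2023-05-01.
Applying '+91 days' to 2023-05-01: counting 91 days forward gives 2023-07-31.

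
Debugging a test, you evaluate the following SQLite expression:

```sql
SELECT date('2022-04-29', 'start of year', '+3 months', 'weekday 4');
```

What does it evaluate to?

`start of year` rewinds 2022-04-29 to 2022-01-01.
Adding +3 months to 2022-01-01 gives 2022-04-01.
`weekday 4` advances to the next Thursday; 2022-04-01 is a Friday, so it moves forward to 2022-04-07.

2022-04-07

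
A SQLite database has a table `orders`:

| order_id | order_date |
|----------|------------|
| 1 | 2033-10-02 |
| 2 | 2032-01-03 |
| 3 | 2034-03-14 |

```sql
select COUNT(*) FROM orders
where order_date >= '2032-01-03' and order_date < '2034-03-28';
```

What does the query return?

Rows in [2032-01-03, 2034-03-28): 2033-10-02, 2032-01-03, 2034-03-14 → 3 rows.

3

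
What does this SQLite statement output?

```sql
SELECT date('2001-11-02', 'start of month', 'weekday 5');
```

`start of month` rewinds 2001-11-02 to 2001-11-01.
`weekday 5` advances to the next Friday; 2001-11-01 is a Thursday, so it moves forward to 2001-11-02.

2001-11-02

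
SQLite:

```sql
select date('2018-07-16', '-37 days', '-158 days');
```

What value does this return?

Going back 16 days from 2018-07-16 reaches 2018-06-30 (last day of June, 30 days).
Going back 21 days within June lands on 2018-06-09.
Applying '-158 days' to 2018-06-09: counting 158 days back gives 2018-01-02.

2018-01-02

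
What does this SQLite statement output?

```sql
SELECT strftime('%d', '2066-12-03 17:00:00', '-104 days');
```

First apply '-104 days': 2066-12-03 17:00:00 → 2066-08-21 17:00:00.
`%d` extracts the 2-digit day of month: 21.

21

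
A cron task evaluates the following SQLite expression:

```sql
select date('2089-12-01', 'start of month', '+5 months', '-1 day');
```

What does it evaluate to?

2090-04-30

`start of month` rewinds 2089-12-01 to 2089-12-01.
Adding +5 months to 2089-12-01 gives 2090-05-01.
Going back 1 day from 2090-05-01 reaches 2090-04-30 (last day of April, 30 days).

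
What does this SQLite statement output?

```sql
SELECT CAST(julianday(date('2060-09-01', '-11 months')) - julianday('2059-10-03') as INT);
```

Adding -11 months to 2060-09-01 gives 2059-10-01.
Both dates are in October 2059: 3 − 1 = 2.
The subtraction is earlier − later, so the result is −2 → -2.

-2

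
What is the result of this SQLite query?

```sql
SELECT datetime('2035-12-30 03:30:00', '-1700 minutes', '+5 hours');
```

1700 minutes = 28h 20m; -1700 minutes from 2035-12-30 03:30:00 is 2035-12-28 23:10:00 (crosses midnight).
+5 hours from 2035-12-28 23:10:00 is 2035-12-29 04:10:00 (crosses midnight).

2035-12-29 04:10:00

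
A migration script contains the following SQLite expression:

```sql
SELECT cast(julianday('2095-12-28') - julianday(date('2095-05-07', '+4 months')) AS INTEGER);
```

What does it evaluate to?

Adding +4 months to 2095-05-07 gives 2095-09-07.
23 days remain in September 2095 after the 7th (30 − 7).
October 2095: 31 days.
November 2095: 30 days.
Then 28 days into December 2095.
Total: 23 + 31 + 30 + 28 = 112.

112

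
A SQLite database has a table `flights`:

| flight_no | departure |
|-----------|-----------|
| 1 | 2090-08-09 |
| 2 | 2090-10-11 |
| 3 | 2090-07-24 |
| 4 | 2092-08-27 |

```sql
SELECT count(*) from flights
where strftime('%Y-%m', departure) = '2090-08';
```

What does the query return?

Rows with year-month 2090-08: 2090-08-09 → 1.

1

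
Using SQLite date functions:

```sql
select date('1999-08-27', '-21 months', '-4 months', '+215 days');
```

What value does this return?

1998-02-27

Adding -21 months to 1999-08-27 gives 1997-11-27.
Adding -4 months to 1997-11-27 gives 1997-07-27.
Applying '+215 days' to 1997-07-27: counting 215 days forward gives 1998-02-27.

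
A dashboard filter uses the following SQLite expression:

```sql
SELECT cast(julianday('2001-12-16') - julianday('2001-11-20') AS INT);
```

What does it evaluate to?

10 days remain in November 2001 after the 20th (30 − 20).
Then 16 days into December 2001.
Total: 10 + 16 = 26.

26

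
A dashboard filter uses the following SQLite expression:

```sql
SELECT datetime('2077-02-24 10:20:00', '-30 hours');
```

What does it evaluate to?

2077-02-23 04:20:00

-30 hours from 2077-02-24 10:20:00 is 2077-02-23 04:20:00 (crosses midnight).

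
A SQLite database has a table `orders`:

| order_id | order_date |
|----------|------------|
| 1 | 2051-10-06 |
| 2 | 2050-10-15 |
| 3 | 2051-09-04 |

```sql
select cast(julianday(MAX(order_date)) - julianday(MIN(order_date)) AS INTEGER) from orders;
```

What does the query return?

356

MIN = 2050-10-15, MAX = 2051-10-06.
16 days remain in October 2050 after the 15th (31 − 15).
Full months from November 2050 through September 2051 contribute their day counts.
Then 6 days into October 2051.
Total: 16 + 30 + 31 + 31 + 28 + 31 + 30 + 31 + 30 + 31 + 31 + 30 + 6 = 356.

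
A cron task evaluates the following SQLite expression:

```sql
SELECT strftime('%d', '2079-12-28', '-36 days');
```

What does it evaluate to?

22

First apply '-36 days': 2079-12-28 → 2079-11-22.
`%d` extracts the 2-digit day of month: 22.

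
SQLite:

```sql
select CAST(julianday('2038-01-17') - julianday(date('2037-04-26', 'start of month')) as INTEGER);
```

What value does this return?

291

`start of month` rewinds 2037-04-26 to 2037-04-01.
29 days remain in April 2037 after the 1st (30 − 1).
Full months from May 2037 through December 2037 contribute their day counts.
Then 17 days into January 2038.
Total: 29 + 31 + 30 + 31 + 31 + 30 + 31 + 30 + 31 + 17 = 291.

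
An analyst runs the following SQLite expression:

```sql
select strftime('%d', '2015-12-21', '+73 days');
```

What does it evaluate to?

First apply '+73 days': 2015-12-21 → 2016-03-03.
`%d` extracts the 2-digit day of month: 03.

03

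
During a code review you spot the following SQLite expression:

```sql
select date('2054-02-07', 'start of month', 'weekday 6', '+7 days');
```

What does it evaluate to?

`start of month` rewinds 2054-02-07 to 2054-02-01.
`weekday 6` advances to the next Saturday; 2054-02-01 is a Sunday, so it moves forward to 2054-02-07.
Advancing 7 more days within February lands on 2054-02-14.

2054-02-14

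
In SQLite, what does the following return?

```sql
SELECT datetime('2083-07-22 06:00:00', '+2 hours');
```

+2 hours from 2083-07-22 06:00:00 is 2083-07-22 08:00:00.

2083-07-22 08:00:00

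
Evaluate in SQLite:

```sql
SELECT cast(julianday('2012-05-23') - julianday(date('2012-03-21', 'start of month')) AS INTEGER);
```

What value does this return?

`start of month` rewinds 2012-03-21 to 2012-03-01.
30 days remain in March 2012 after the 1st (31 − 1).
April 2012: 30 days.
Then 23 days into May 2012.
Total: 30 + 30 + 23 = 83.

83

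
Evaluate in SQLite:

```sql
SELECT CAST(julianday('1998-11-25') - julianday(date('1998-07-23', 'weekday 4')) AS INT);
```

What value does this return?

125

`weekday 4` advances to the next Thursday; 1998-07-23 is already a Thursday, so it stays at 1998-07-23.
8 days remain in July 1998 after the 23rd (31 − 23).
August 1998: 31 days.
September 1998: 30 days.
October 1998: 31 days.
Then 25 days into November 1998.
Total: 8 + 31 + 30 + 31 + 25 = 125.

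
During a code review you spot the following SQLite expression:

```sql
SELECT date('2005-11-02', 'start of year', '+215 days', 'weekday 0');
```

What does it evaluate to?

`start of year` rewinds 2005-11-02 to 2005-01-01.
Applying '+215 days' to 2005-01-01: counting 215 days forward gives 2005-08-04.
`weekday 0` advances to the next Sunday; 2005-08-04 is a Thursday, so it moves forward to 2005-08-07.

2005-08-07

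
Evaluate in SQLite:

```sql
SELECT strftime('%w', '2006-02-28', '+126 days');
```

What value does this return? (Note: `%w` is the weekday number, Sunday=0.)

First apply '+126 days': 2006-02-28 → 2006-07-04.
2006-07-04 is a Tuesday; with Sunday=0 that is 2.

2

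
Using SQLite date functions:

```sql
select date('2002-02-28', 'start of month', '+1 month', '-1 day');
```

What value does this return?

2002-02-28

`start of month` rewinds 2002-02-28 to 2002-02-01.
Adding +1 month to 2002-02-01 gives 2002-03-01.
Going back 1 day from 2002-03-01 reaches 2002-02-28 (last day of February, 28 days).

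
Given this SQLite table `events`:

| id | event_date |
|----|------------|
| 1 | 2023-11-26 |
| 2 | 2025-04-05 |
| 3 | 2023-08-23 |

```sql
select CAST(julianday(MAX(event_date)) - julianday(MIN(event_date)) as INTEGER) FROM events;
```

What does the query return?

MIN = 2023-08-23, MAX = 2025-04-05.
8 days remain in August 2023 after the 23rd (31 − 23).
Full months from September 2023 through March 2025 contribute their day counts.
Then 5 days into April 2025.
Total: 8 + 30 + 31 + 30 + 31 + 31 + 29 + 31 + 30 + 31 + 30 + 31 + 31 + 30 + 31 + 30 + 31 + 31 + 28 + 31 + 5 = 591.

591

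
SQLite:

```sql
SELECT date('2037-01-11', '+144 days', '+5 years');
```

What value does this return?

2042-06-04

Applying '+144 days' to 2037-01-11: counting 144 days forward gives 2037-06-04.
Adding +5 years to 2037-06-04 gives 2042-06-04.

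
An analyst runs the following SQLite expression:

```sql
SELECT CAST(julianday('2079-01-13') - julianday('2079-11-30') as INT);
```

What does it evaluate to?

-321

18 days remain in January 2079 after the 13th (31 − 13).
Full months from February 2079 through October 2079 contribute their day counts.
Then 30 days into November 2079.
Total: 18 + 28 + 31 + 30 + 31 + 30 + 31 + 31 + 30 + 31 + 30 = 321.
The subtraction is earlier − later, so the result is −321 → -321.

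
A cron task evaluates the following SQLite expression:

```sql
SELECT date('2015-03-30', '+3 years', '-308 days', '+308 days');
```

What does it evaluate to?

Adding +3 years to 2015-03-30 gives 2018-03-30.
Applying '-308 days' to 2018-03-30: counting 308 days back gives 2017-05-26.
Applying '+308 days' to 2017-05-26: counting 308 days forward gives 2018-03-30.

2018-03-30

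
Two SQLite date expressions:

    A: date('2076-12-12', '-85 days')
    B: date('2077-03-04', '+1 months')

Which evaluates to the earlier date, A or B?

A = 2076-09-18.
B = 2077-04-04.
A is earlier.

A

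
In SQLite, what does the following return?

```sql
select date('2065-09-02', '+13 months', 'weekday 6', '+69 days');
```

2066-12-10

Adding +13 months to 2065-09-02 gives 2066-10-02.
`weekday 6` advances to the next Saturday; 2066-10-02 is already a Saturday, so it stays at 2066-10-02.
Applying '+69 days' to 2066-10-02: counting 69 days forward gives 2066-12-10.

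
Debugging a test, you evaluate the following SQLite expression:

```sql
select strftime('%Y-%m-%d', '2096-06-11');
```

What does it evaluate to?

2096-06-11

`%Y-%m-%d` extracts the ISO date: 2096-06-11.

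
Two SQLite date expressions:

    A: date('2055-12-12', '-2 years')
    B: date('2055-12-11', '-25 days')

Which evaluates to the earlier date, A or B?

A = 2053-12-12.
B = 2055-11-16.
A is earlier.

A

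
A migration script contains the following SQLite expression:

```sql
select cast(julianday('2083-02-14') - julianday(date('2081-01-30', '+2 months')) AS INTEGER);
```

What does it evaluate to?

686

Adding +2 months to 2081-01-30 gives 2081-03-30.
1 day remains in March 2081 after the 30th (31 − 30).
Full months from April 2081 through January 2083 contribute their day counts.
Then 14 days into February 2083.
Total: 1 + 30 + 31 + 30 + 31 + 31 + 30 + 31 + 30 + 31 + 31 + 28 + 31 + 30 + 31 + 30 + 31 + 31 + 30 + 31 + 30 + 31 + 31 + 14 = 686.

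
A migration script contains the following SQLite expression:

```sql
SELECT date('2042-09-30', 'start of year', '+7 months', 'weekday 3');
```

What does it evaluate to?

2042-08-06

`start of year` rewinds 2042-09-30 to 2042-01-01.
Adding +7 months to 2042-01-01 gives 2042-08-01.
`weekday 3` advances to the next Wednesday; 2042-08-01 is a Friday, so it moves forward to 2042-08-06.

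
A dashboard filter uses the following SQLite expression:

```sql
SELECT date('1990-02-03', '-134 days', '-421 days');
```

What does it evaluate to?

1988-07-28

Applying '-134 days' to 1990-02-03: counting 134 days back gives 1989-09-22.
Applying '-421 days' to 1989-09-22: counting 421 days back gives 1988-07-28.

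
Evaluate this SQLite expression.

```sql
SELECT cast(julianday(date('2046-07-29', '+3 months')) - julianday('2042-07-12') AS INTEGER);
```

1570

Adding +3 months to 2046-07-29 gives 2046-10-29.
19 days remain in July 2042 after the 12th (31 − 12).
Full months from August 2042 through September 2046 contribute their day counts.
Then 29 days into October 2046.
Total: 19 + 31 + 30 + 31 + 30 + 31 + 31 + 28 + 31 + 30 + 31 + 30 + 31 + 31 + 30 + 31 + 30 + 31 + 31 + 29 + 31 + 30 + 31 + 30 + 31 + 31 + 30 + 31 + 30 + 31 + 31 + 28 + 31 + 30 + 31 + 30 + 31 + 31 + 30 + 31 + 30 + 31 + 31 + 28 + 31 + 30 + 31 + 30 + 31 + 31 + 30 + 29 = 1570.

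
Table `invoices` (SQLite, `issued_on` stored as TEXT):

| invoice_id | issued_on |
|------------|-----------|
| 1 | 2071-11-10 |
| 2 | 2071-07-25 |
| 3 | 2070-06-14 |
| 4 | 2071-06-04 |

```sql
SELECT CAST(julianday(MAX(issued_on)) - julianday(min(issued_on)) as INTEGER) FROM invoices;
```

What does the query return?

MIN = 2070-06-14, MAX = 2071-11-10.
16 days remain in June 2070 after the 14th (30 − 14).
Full months from July 2070 through October 2071 contribute their day counts.
Then 10 days into November 2071.
Total: 16 + 31 + 31 + 30 + 31 + 30 + 31 + 31 + 28 + 31 + 30 + 31 + 30 + 31 + 31 + 30 + 31 + 10 = 514.

514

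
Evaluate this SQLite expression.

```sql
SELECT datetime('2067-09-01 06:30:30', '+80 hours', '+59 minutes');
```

2067-09-04 15:29:30

+80 hours from 2067-09-01 06:30:30 is 2067-09-04 14:30:30 (crosses midnight).
+59 minutes from 2067-09-04 14:30:30 is 2067-09-04 15:29:30.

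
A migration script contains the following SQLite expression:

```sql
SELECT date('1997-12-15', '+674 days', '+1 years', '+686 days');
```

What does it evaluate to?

Applying '+674 days' to 1997-12-15: counting 674 days forward gives 1999-10-20.
Adding +1 year to 1999-10-20 gives 2000-10-20.
Applying '+686 days' to 2000-10-20: counting 686 days forward gives 2002-09-06.

2002-09-06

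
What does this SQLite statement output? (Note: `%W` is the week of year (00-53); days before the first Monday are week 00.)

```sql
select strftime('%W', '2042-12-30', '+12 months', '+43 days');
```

06

First apply '+12 months', '+43 days': 2042-12-30 → 2044-02-11.
2044-02-11 is a Thursday. SQLite's %W counts Mondays since the year started; the result is 06.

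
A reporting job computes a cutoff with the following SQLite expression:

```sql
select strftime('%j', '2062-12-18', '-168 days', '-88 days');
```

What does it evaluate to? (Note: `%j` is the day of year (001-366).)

096

First apply '-168 days', '-88 days': 2062-12-18 → 2062-04-06.
Day-of-year for 2062-04-06: days since 2062-01-01 inclusive = 96, zero-padded to 096.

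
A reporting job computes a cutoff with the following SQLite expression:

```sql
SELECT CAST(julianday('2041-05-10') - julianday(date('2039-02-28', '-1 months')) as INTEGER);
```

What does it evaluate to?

833

Adding -1 month to 2039-02-28 gives 2039-01-28.
3 days remain in January 2039 after the 28th (31 − 28).
Full months from February 2039 through April 2041 contribute their day counts.
Then 10 days into May 2041.
Total: 3 + 28 + 31 + 30 + 31 + 30 + 31 + 31 + 30 + 31 + 30 + 31 + 31 + 29 + 31 + 30 + 31 + 30 + 31 + 31 + 30 + 31 + 30 + 31 + 31 + 28 + 31 + 30 + 10 = 833.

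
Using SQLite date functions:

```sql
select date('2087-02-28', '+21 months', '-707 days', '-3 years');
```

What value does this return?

Adding +21 months to 2087-02-28 gives 2088-11-28.
Applying '-707 days' to 2088-11-28: counting 707 days back gives 2086-12-22.
Adding -3 years to 2086-12-22 gives 2083-12-22.

2083-12-22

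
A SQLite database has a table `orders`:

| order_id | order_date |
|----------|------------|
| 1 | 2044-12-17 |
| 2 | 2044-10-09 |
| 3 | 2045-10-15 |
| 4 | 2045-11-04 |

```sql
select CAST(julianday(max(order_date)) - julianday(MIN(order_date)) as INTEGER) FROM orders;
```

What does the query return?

MIN = 2044-10-09, MAX = 2045-11-04.
22 days remain in October 2044 after the 9th (31 − 9).
Full months from November 2044 through October 2045 contribute their day counts.
Then 4 days into November 2045.
Total: 22 + 30 + 31 + 31 + 28 + 31 + 30 + 31 + 30 + 31 + 31 + 30 + 31 + 4 = 391.

391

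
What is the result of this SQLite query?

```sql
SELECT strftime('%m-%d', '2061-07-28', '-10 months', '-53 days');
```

08-06

First apply '-10 months', '-53 days': 2061-07-28 → 2060-08-06.
`%m-%d` extracts the month-day: 08-06.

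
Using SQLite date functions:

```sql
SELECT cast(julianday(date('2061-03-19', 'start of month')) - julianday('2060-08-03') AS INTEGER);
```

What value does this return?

210

`start of month` rewinds 2061-03-19 to 2061-03-01.
28 days remain in August 2060 after the 3rd (31 − 3).
Full months from September 2060 through February 2061 contribute their day counts.
Then 1 day into March 2061.
Total: 28 + 30 + 31 + 30 + 31 + 31 + 28 + 1 = 210.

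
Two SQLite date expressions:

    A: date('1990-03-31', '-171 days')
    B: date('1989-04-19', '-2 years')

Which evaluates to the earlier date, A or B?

A = 1989-10-11.
B = 1987-04-19.
B is earlier.

B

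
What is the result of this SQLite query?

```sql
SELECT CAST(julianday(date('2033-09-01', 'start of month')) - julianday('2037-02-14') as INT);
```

-1262

`start of month` rewinds 2033-09-01 to 2033-09-01.
29 days remain in September 2033 after the 1st (30 − 1).
Full months from October 2033 through January 2037 contribute their day counts.
Then 14 days into February 2037.
Total: 29 + 31 + 30 + 31 + 31 + 28 + 31 + 30 + 31 + 30 + 31 + 31 + 30 + 31 + 30 + 31 + 31 + 28 + 31 + 30 + 31 + 30 + 31 + 31 + 30 + 31 + 30 + 31 + 31 + 29 + 31 + 30 + 31 + 30 + 31 + 31 + 30 + 31 + 30 + 31 + 31 + 14 = 1262.
The subtraction is earlier − later, so the result is −1262 → -1262.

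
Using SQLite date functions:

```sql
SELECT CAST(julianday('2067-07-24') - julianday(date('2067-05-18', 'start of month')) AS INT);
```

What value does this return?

84

`start of month` rewinds 2067-05-18 to 2067-05-01.
30 days remain in May 2067 after the 1st (31 − 1).
June 2067: 30 days.
Then 24 days into July 2067.
Total: 30 + 30 + 24 = 84.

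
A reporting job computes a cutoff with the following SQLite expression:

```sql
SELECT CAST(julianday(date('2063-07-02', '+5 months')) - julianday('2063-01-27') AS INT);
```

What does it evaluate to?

309

Adding +5 months to 2063-07-02 gives 2063-12-02.
4 days remain in January 2063 after the 27th (31 − 27).
Full months from February 2063 through November 2063 contribute their day counts.
Then 2 days into December 2063.
Total: 4 + 28 + 31 + 30 + 31 + 30 + 31 + 31 + 30 + 31 + 30 + 2 = 309.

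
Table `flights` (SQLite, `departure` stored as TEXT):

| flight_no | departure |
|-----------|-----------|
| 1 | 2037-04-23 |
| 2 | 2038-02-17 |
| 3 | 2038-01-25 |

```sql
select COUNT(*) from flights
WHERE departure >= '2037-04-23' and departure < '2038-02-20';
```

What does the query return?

Rows in [2037-04-23, 2038-02-20): 2037-04-23, 2038-02-17, 2038-01-25 → 3 rows.

3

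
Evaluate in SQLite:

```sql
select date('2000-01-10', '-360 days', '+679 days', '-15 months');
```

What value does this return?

1999-08-24

Applying '-360 days' to 2000-01-10: counting 360 days back gives 1999-01-15.
Applying '+679 days' to 1999-01-15: counting 679 days forward gives 2000-11-24.
Adding -15 months to 2000-11-24 gives 1999-08-24.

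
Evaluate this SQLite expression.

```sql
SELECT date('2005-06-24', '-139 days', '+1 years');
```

2006-02-05

Applying '-139 days' to 2005-06-24: counting 139 days back gives 2005-02-05.
Adding +1 year to 2005-02-05 gives 2006-02-05.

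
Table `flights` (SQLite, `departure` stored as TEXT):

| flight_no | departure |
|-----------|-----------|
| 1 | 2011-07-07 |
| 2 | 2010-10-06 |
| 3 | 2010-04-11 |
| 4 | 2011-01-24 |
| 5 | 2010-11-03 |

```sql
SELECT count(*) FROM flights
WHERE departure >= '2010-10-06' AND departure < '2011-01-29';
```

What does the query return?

Rows in [2010-10-06, 2011-01-29): 2010-10-06, 2011-01-24, 2010-11-03 → 3 rows.

3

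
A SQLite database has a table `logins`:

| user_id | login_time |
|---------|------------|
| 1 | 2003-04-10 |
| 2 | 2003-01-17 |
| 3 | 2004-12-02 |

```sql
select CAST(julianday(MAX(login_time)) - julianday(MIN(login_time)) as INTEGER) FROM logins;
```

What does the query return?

MIN = 2003-01-17, MAX = 2004-12-02.
14 days remain in January 2003 after the 17th (31 − 17).
Full months from February 2003 through November 2004 contribute their day counts.
Then 2 days into December 2004.
Total: 14 + 28 + 31 + 30 + 31 + 30 + 31 + 31 + 30 + 31 + 30 + 31 + 31 + 29 + 31 + 30 + 31 + 30 + 31 + 31 + 30 + 31 + 30 + 2 = 685.

685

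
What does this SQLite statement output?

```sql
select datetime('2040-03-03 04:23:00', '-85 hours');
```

-85 hours from 2040-03-03 04:23:00 is 2040-02-28 15:23:00 (crosses midnight).

2040-02-28 15:23:00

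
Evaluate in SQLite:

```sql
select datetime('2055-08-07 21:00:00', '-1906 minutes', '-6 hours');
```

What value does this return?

1906 minutes = 31h 46m; -1906 minutes from 2055-08-07 21:00:00 is 2055-08-06 13:14:00 (crosses midnight).
-6 hours from 2055-08-06 13:14:00 is 2055-08-06 07:14:00.

2055-08-06 07:14:00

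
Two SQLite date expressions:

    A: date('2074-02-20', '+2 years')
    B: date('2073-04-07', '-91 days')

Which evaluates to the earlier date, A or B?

A = 2076-02-20.
B = 2073-01-06.
B is earlier.

B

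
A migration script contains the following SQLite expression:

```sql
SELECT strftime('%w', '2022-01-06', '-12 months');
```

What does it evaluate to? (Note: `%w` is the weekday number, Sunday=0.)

3

First apply '-12 months': 2022-01-06 → 2021-01-06.
2021-01-06 is a Wednesday; with Sunday=0 that is 3.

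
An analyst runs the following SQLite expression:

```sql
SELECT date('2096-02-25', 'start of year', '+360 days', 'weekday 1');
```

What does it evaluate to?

`start of year` rewinds 2096-02-25 to 2096-01-01.
Applying '+360 days' to 2096-01-01: counting 360 days forward gives 2096-12-26.
`weekday 1` advances to the next Monday; 2096-12-26 is a Wednesday, so it moves forward to 2096-12-31.

2096-12-31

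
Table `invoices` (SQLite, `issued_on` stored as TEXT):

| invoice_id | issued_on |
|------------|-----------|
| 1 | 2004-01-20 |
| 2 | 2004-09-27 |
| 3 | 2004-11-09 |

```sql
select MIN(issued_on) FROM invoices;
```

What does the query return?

MIN over {2004-01-20, 2004-09-27, 2004-11-09}.

2004-01-20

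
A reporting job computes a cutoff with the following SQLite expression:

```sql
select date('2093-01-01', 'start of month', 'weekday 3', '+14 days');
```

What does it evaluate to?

2093-01-21

`start of month` rewinds 2093-01-01 to 2093-01-01.
`weekday 3` advances to the next Wednesday; 2093-01-01 is a Thursday, so it moves forward to 2093-01-07.
Advancing 14 more days within January lands on 2093-01-21.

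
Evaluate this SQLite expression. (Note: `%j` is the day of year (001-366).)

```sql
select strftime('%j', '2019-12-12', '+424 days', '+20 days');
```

059

First apply '+424 days', '+20 days': 2019-12-12 → 2021-02-28.
Day-of-year for 2021-02-28: days since 2021-01-01 inclusive = 59, zero-padded to 059.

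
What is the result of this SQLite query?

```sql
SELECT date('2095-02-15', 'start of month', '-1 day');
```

`start of month` rewinds 2095-02-15 to 2095-02-01.
Going back 1 day from 2095-02-01 reaches 2095-01-31 (last day of January, 31 days).

2095-01-31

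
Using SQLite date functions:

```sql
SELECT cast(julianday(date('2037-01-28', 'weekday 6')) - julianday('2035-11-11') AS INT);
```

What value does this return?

`weekday 6` advances to the next Saturday; 2037-01-28 is a Wednesday, so it moves forward to 2037-01-31.
19 days remain in November 2035 after the 11th (30 − 11).
Full months from December 2035 through December 2036 contribute their day counts.
Then 31 days into January 2037.
Total: 19 + 31 + 31 + 29 + 31 + 30 + 31 + 30 + 31 + 31 + 30 + 31 + 30 + 31 + 31 = 447.

447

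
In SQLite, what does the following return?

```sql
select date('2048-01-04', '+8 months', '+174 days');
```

Adding +8 months to 2048-01-04 gives 2048-09-04.
Applying '+174 days' to 2048-09-04: counting 174 days forward gives 2049-02-25.

2049-02-25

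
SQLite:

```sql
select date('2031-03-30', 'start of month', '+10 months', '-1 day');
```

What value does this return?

2031-12-31

`start of month` rewinds 2031-03-30 to 2031-03-01.
Adding +10 months to 2031-03-01 gives 2032-01-01.
Going back 1 day from 2032-01-01 reaches 2031-12-31 (last day of December, 31 days).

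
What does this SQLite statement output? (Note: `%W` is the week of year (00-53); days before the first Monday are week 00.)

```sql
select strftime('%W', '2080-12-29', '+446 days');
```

First apply '+446 days': 2080-12-29 → 2082-03-20.
2082-03-20 is a Friday. SQLite's %W counts Mondays since the year started; the result is 11.

11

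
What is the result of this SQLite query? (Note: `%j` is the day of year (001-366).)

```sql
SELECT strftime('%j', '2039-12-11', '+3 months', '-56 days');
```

First apply '+3 months', '-56 days': 2039-12-11 → 2040-01-15.
Day-of-year for 2040-01-15: days since 2040-01-01 inclusive = 15, zero-padded to 015.

015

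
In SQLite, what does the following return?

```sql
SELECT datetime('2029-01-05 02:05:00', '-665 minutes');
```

665 minutes = 11h 5m; -665 minutes from 2029-01-05 02:05:00 is 2029-01-04 15:00:00 (crosses midnight).

2029-01-04 15:00:00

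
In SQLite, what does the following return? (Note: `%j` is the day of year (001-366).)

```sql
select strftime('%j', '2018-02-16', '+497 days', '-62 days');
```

First apply '+497 days', '-62 days': 2018-02-16 → 2019-04-27.
Day-of-year for 2019-04-27: days since 2019-01-01 inclusive = 117, zero-padded to 117.

117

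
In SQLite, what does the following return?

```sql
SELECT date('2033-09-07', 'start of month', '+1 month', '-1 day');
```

2033-09-30

`start of month` rewinds 2033-09-07 to 2033-09-01.
Adding +1 month to 2033-09-01 gives 2033-10-01.
Going back 1 day from 2033-10-01 reaches 2033-09-30 (last day of September, 30 days).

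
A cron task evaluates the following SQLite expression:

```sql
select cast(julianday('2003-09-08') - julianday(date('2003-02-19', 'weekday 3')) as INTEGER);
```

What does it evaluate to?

201

`weekday 3` advances to the next Wednesday; 2003-02-19 is already a Wednesday, so it stays at 2003-02-19.
9 days remain in February 2003 after the 19th (28 − 19).
Full months from March 2003 through August 2003 contribute their day counts.
Then 8 days into September 2003.
Total: 9 + 31 + 30 + 31 + 30 + 31 + 31 + 8 = 201.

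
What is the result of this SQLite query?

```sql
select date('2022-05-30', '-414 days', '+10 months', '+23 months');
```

2024-01-11

Applying '-414 days' to 2022-05-30: counting 414 days back gives 2021-04-11.
Adding +10 months to 2021-04-11 gives 2022-02-11.
Adding +23 months to 2022-02-11 gives 2024-01-11.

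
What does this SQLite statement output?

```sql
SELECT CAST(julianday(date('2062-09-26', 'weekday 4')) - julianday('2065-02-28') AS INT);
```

`weekday 4` advances to the next Thursday; 2062-09-26 is a Tuesday, so it moves forward to 2062-09-28.
2 days remain in September 2062 after the 28th (30 − 28).
Full months from October 2062 through January 2065 contribute their day counts.
Then 28 days into February 2065.
Total: 2 + 31 + 30 + 31 + 31 + 28 + 31 + 30 + 31 + 30 + 31 + 31 + 30 + 31 + 30 + 31 + 31 + 29 + 31 + 30 + 31 + 30 + 31 + 31 + 30 + 31 + 30 + 31 + 31 + 28 = 884.
The subtraction is earlier − later, so the result is −884 → -884.

-884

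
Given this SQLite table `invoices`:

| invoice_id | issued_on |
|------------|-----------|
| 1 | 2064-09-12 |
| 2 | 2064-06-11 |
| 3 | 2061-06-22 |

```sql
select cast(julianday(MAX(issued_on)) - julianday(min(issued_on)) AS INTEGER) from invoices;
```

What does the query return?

MIN = 2061-06-22, MAX = 2064-09-12.
8 days remain in June 2061 after the 22nd (30 − 22).
Full months from July 2061 through August 2064 contribute their day counts.
Then 12 days into September 2064.
Total: 8 + 31 + 31 + 30 + 31 + 30 + 31 + 31 + 28 + 31 + 30 + 31 + 30 + 31 + 31 + 30 + 31 + 30 + 31 + 31 + 28 + 31 + 30 + 31 + 30 + 31 + 31 + 30 + 31 + 30 + 31 + 31 + 29 + 31 + 30 + 31 + 30 + 31 + 31 + 12 = 1178.

1178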